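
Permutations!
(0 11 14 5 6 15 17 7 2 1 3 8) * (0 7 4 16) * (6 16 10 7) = (0 11 14 5 16)(1 3 8 6 15 17 4 10 7 2) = [11, 3, 1, 8, 10, 16, 15, 2, 6, 9, 7, 14, 12, 13, 5, 17, 0, 4]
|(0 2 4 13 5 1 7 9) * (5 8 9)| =6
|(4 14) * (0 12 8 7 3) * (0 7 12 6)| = |(0 6)(3 7)(4 14)(8 12)| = 2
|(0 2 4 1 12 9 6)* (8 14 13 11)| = 28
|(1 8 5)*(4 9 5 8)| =|(1 4 9 5)| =4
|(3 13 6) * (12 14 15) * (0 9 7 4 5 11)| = |(0 9 7 4 5 11)(3 13 6)(12 14 15)| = 6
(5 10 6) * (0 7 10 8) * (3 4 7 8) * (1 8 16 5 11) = (0 16 5 3 4 7 10 6 11 1 8) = [16, 8, 2, 4, 7, 3, 11, 10, 0, 9, 6, 1, 12, 13, 14, 15, 5]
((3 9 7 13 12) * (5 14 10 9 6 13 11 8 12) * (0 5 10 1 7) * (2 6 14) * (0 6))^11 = ((0 5 2)(1 7 11 8 12 3 14)(6 13 10 9))^11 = (0 2 5)(1 12 7 3 11 14 8)(6 9 10 13)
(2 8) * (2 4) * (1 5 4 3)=(1 5 4 2 8 3)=[0, 5, 8, 1, 2, 4, 6, 7, 3]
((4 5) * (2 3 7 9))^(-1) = ((2 3 7 9)(4 5))^(-1) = (2 9 7 3)(4 5)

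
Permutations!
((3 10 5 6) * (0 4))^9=(0 4)(3 10 5 6)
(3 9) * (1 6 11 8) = (1 6 11 8)(3 9) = [0, 6, 2, 9, 4, 5, 11, 7, 1, 3, 10, 8]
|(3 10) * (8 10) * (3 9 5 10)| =|(3 8)(5 10 9)| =6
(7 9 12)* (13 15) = [0, 1, 2, 3, 4, 5, 6, 9, 8, 12, 10, 11, 7, 15, 14, 13] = (7 9 12)(13 15)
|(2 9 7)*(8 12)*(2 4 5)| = |(2 9 7 4 5)(8 12)| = 10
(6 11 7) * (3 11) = [0, 1, 2, 11, 4, 5, 3, 6, 8, 9, 10, 7] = (3 11 7 6)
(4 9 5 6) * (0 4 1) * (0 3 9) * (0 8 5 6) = (0 4 8 5)(1 3 9 6) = [4, 3, 2, 9, 8, 0, 1, 7, 5, 6]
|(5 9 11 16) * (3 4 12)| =|(3 4 12)(5 9 11 16)| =12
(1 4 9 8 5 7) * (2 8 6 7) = (1 4 9 6 7)(2 8 5) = [0, 4, 8, 3, 9, 2, 7, 1, 5, 6]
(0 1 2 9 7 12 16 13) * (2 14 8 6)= (0 1 14 8 6 2 9 7 12 16 13)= [1, 14, 9, 3, 4, 5, 2, 12, 6, 7, 10, 11, 16, 0, 8, 15, 13]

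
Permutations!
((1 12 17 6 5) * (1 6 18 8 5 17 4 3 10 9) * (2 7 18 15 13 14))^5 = ((1 12 4 3 10 9)(2 7 18 8 5 6 17 15 13 14))^5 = (1 9 10 3 4 12)(2 6)(5 14)(7 17)(8 13)(15 18)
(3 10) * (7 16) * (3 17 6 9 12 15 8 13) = (3 10 17 6 9 12 15 8 13)(7 16) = [0, 1, 2, 10, 4, 5, 9, 16, 13, 12, 17, 11, 15, 3, 14, 8, 7, 6]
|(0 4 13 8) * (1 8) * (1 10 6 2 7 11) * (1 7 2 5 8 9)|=|(0 4 13 10 6 5 8)(1 9)(7 11)|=14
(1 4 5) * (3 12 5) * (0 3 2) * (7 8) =[3, 4, 0, 12, 2, 1, 6, 8, 7, 9, 10, 11, 5] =(0 3 12 5 1 4 2)(7 8)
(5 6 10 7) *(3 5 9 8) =(3 5 6 10 7 9 8) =[0, 1, 2, 5, 4, 6, 10, 9, 3, 8, 7]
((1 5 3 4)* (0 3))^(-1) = ((0 3 4 1 5))^(-1) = (0 5 1 4 3)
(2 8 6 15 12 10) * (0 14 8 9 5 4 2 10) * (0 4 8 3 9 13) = (0 14 3 9 5 8 6 15 12 4 2 13) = [14, 1, 13, 9, 2, 8, 15, 7, 6, 5, 10, 11, 4, 0, 3, 12]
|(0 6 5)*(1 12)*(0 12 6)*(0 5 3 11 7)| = |(0 5 12 1 6 3 11 7)| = 8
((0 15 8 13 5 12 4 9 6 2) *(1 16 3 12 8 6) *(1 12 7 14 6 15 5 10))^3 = ((0 5 8 13 10 1 16 3 7 14 6 2)(4 9 12))^3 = (0 13 16 14)(1 7 2 8)(3 6 5 10)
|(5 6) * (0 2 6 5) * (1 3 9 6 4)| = 7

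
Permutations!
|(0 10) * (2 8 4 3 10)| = 6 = |(0 2 8 4 3 10)|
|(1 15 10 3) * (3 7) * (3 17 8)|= 7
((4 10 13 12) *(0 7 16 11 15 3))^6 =(16)(4 13)(10 12)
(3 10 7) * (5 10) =(3 5 10 7) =[0, 1, 2, 5, 4, 10, 6, 3, 8, 9, 7]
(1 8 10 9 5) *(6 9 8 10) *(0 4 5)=[4, 10, 2, 3, 5, 1, 9, 7, 6, 0, 8]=(0 4 5 1 10 8 6 9)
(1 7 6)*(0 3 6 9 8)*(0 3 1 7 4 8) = (0 1 4 8 3 6 7 9) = [1, 4, 2, 6, 8, 5, 7, 9, 3, 0]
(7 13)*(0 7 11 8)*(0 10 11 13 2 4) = (13)(0 7 2 4)(8 10 11) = [7, 1, 4, 3, 0, 5, 6, 2, 10, 9, 11, 8, 12, 13]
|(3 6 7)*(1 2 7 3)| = |(1 2 7)(3 6)| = 6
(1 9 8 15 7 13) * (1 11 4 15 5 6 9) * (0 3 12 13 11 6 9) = (0 3 12 13 6)(4 15 7 11)(5 9 8) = [3, 1, 2, 12, 15, 9, 0, 11, 5, 8, 10, 4, 13, 6, 14, 7]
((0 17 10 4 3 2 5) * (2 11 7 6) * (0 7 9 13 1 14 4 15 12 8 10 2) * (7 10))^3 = (0 5 12 6 2 15 7 17 10 8)(1 3 13 4 9 14 11)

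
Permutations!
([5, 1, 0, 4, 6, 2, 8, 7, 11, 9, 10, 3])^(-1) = (0 2 5)(3 11 8 6 4)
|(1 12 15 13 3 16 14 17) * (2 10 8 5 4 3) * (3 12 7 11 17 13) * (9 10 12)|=140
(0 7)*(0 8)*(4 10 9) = [7, 1, 2, 3, 10, 5, 6, 8, 0, 4, 9] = (0 7 8)(4 10 9)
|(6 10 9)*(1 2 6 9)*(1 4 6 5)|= |(1 2 5)(4 6 10)|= 3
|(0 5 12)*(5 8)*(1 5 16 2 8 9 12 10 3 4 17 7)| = |(0 9 12)(1 5 10 3 4 17 7)(2 8 16)| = 21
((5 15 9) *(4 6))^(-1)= (4 6)(5 9 15)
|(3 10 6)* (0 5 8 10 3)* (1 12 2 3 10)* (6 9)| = 10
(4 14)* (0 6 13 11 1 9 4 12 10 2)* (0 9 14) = (0 6 13 11 1 14 12 10 2 9 4) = [6, 14, 9, 3, 0, 5, 13, 7, 8, 4, 2, 1, 10, 11, 12]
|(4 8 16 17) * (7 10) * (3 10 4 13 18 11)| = |(3 10 7 4 8 16 17 13 18 11)| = 10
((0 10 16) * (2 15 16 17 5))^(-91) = ((0 10 17 5 2 15 16))^(-91) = (17)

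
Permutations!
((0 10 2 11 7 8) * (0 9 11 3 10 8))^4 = (0 7 11 9 8)(2 3 10) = ((0 8 9 11 7)(2 3 10))^4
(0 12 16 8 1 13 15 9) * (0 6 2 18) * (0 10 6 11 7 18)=(0 12 16 8 1 13 15 9 11 7 18 10 6 2)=[12, 13, 0, 3, 4, 5, 2, 18, 1, 11, 6, 7, 16, 15, 14, 9, 8, 17, 10]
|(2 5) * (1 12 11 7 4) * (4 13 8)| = 14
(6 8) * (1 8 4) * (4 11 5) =[0, 8, 2, 3, 1, 4, 11, 7, 6, 9, 10, 5] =(1 8 6 11 5 4)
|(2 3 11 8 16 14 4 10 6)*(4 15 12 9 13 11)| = 40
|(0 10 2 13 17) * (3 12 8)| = |(0 10 2 13 17)(3 12 8)| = 15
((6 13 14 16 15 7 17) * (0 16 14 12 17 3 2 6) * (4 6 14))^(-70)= (0 15 3 14 6 12)(2 4 13 17 16 7)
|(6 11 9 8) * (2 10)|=|(2 10)(6 11 9 8)|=4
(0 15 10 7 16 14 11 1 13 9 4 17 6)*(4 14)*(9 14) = [15, 13, 2, 3, 17, 5, 0, 16, 8, 9, 7, 1, 12, 14, 11, 10, 4, 6] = (0 15 10 7 16 4 17 6)(1 13 14 11)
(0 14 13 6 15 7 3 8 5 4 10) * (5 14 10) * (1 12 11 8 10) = (0 1 12 11 8 14 13 6 15 7 3 10)(4 5) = [1, 12, 2, 10, 5, 4, 15, 3, 14, 9, 0, 8, 11, 6, 13, 7]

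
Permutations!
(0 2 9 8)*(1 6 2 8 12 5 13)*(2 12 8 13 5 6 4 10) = [13, 4, 9, 3, 10, 5, 12, 7, 0, 8, 2, 11, 6, 1] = (0 13 1 4 10 2 9 8)(6 12)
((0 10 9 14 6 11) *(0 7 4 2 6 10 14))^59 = (0 9 10 14)(2 4 7 11 6)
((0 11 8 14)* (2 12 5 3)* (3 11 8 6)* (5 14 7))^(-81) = ((0 8 7 5 11 6 3 2 12 14))^(-81) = (0 14 12 2 3 6 11 5 7 8)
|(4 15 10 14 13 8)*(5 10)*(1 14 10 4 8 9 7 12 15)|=9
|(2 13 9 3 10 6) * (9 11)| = |(2 13 11 9 3 10 6)| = 7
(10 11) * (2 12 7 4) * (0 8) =(0 8)(2 12 7 4)(10 11) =[8, 1, 12, 3, 2, 5, 6, 4, 0, 9, 11, 10, 7]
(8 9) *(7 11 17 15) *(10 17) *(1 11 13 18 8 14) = (1 11 10 17 15 7 13 18 8 9 14) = [0, 11, 2, 3, 4, 5, 6, 13, 9, 14, 17, 10, 12, 18, 1, 7, 16, 15, 8]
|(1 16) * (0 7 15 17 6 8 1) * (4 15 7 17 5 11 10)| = 30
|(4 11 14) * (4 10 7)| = 5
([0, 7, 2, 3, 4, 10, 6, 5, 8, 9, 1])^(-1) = (1 10 5 7)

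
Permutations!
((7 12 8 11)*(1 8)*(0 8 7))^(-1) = (0 11 8)(1 12 7)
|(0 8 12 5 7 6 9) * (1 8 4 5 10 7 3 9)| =|(0 4 5 3 9)(1 8 12 10 7 6)| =30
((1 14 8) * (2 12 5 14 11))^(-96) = (1 2 5 8 11 12 14) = ((1 11 2 12 5 14 8))^(-96)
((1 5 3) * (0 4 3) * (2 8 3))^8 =((0 4 2 8 3 1 5))^8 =(0 4 2 8 3 1 5)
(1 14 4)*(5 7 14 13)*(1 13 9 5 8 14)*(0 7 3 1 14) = (0 7 14 4 13 8)(1 9 5 3) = [7, 9, 2, 1, 13, 3, 6, 14, 0, 5, 10, 11, 12, 8, 4]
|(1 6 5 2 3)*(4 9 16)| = 15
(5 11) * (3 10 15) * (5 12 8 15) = (3 10 5 11 12 8 15) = [0, 1, 2, 10, 4, 11, 6, 7, 15, 9, 5, 12, 8, 13, 14, 3]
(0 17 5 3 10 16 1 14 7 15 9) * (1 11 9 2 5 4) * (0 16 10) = (0 17 4 1 14 7 15 2 5 3)(9 16 11) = [17, 14, 5, 0, 1, 3, 6, 15, 8, 16, 10, 9, 12, 13, 7, 2, 11, 4]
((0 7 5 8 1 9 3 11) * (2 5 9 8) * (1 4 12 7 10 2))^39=(0 5 4 9)(1 12 3 10)(2 8 7 11)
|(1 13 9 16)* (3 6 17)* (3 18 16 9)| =7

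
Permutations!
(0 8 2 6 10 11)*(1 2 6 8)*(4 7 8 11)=(0 1 2 11)(4 7 8 6 10)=[1, 2, 11, 3, 7, 5, 10, 8, 6, 9, 4, 0]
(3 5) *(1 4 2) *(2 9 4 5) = (1 5 3 2)(4 9) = [0, 5, 1, 2, 9, 3, 6, 7, 8, 4]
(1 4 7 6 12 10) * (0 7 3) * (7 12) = (0 12 10 1 4 3)(6 7) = [12, 4, 2, 0, 3, 5, 7, 6, 8, 9, 1, 11, 10]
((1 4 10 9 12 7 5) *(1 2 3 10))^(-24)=((1 4)(2 3 10 9 12 7 5))^(-24)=(2 12 3 7 10 5 9)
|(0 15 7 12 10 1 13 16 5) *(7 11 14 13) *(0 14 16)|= 28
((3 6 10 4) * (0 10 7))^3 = ((0 10 4 3 6 7))^3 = (0 3)(4 7)(6 10)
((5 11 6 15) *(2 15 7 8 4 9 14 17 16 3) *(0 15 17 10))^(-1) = ((0 15 5 11 6 7 8 4 9 14 10)(2 17 16 3))^(-1) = (0 10 14 9 4 8 7 6 11 5 15)(2 3 16 17)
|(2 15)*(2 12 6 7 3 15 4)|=|(2 4)(3 15 12 6 7)|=10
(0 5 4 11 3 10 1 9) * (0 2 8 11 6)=(0 5 4 6)(1 9 2 8 11 3 10)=[5, 9, 8, 10, 6, 4, 0, 7, 11, 2, 1, 3]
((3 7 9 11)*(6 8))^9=(3 7 9 11)(6 8)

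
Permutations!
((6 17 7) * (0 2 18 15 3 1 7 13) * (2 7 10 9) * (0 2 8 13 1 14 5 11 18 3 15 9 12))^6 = (0 12 10 1 17 6 7)(2 9 5)(3 8 11)(13 18 14)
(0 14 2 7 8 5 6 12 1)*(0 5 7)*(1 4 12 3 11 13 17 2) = [14, 5, 0, 11, 12, 6, 3, 8, 7, 9, 10, 13, 4, 17, 1, 15, 16, 2] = (0 14 1 5 6 3 11 13 17 2)(4 12)(7 8)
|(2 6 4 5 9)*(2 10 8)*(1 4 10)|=|(1 4 5 9)(2 6 10 8)|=4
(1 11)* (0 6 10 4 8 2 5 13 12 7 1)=(0 6 10 4 8 2 5 13 12 7 1 11)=[6, 11, 5, 3, 8, 13, 10, 1, 2, 9, 4, 0, 7, 12]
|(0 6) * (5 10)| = 2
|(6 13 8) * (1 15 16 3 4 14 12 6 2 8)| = 18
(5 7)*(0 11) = (0 11)(5 7) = [11, 1, 2, 3, 4, 7, 6, 5, 8, 9, 10, 0]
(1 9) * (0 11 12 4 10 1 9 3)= (0 11 12 4 10 1 3)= [11, 3, 2, 0, 10, 5, 6, 7, 8, 9, 1, 12, 4]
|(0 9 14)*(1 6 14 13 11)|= 7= |(0 9 13 11 1 6 14)|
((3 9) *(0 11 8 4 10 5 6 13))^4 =(0 10)(4 13)(5 11)(6 8) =((0 11 8 4 10 5 6 13)(3 9))^4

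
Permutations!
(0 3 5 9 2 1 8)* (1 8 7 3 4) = [4, 7, 8, 5, 1, 9, 6, 3, 0, 2] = (0 4 1 7 3 5 9 2 8)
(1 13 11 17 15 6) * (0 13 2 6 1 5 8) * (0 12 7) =(0 13 11 17 15 1 2 6 5 8 12 7) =[13, 2, 6, 3, 4, 8, 5, 0, 12, 9, 10, 17, 7, 11, 14, 1, 16, 15]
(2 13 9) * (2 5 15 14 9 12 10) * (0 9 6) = [9, 1, 13, 3, 4, 15, 0, 7, 8, 5, 2, 11, 10, 12, 6, 14] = (0 9 5 15 14 6)(2 13 12 10)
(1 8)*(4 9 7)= (1 8)(4 9 7)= [0, 8, 2, 3, 9, 5, 6, 4, 1, 7]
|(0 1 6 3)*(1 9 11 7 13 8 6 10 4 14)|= 8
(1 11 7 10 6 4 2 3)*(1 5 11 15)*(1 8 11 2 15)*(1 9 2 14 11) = (1 9 2 3 5 14 11 7 10 6 4 15 8) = [0, 9, 3, 5, 15, 14, 4, 10, 1, 2, 6, 7, 12, 13, 11, 8]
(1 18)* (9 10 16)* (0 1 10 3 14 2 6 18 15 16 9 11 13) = (0 1 15 16 11 13)(2 6 18 10 9 3 14) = [1, 15, 6, 14, 4, 5, 18, 7, 8, 3, 9, 13, 12, 0, 2, 16, 11, 17, 10]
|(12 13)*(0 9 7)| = |(0 9 7)(12 13)| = 6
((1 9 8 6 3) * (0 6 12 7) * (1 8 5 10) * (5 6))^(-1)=(0 7 12 8 3 6 9 1 10 5)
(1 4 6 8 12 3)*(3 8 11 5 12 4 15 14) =(1 15 14 3)(4 6 11 5 12 8) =[0, 15, 2, 1, 6, 12, 11, 7, 4, 9, 10, 5, 8, 13, 3, 14]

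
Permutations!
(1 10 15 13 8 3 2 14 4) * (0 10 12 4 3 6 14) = [10, 12, 0, 2, 1, 5, 14, 7, 6, 9, 15, 11, 4, 8, 3, 13] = (0 10 15 13 8 6 14 3 2)(1 12 4)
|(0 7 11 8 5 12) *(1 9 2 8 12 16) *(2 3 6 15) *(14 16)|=|(0 7 11 12)(1 9 3 6 15 2 8 5 14 16)|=20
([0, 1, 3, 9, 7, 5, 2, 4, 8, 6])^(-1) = (2 6 9 3)(4 7)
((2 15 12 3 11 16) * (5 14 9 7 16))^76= (2 14 12 7 11)(3 16 5 15 9)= ((2 15 12 3 11 5 14 9 7 16))^76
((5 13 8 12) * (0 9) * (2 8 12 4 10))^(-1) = ((0 9)(2 8 4 10)(5 13 12))^(-1) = (0 9)(2 10 4 8)(5 12 13)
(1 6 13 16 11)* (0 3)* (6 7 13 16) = (0 3)(1 7 13 6 16 11) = [3, 7, 2, 0, 4, 5, 16, 13, 8, 9, 10, 1, 12, 6, 14, 15, 11]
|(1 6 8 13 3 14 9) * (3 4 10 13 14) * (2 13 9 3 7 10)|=24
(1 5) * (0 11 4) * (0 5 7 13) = [11, 7, 2, 3, 5, 1, 6, 13, 8, 9, 10, 4, 12, 0] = (0 11 4 5 1 7 13)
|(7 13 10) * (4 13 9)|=5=|(4 13 10 7 9)|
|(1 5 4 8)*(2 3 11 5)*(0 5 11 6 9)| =|(11)(0 5 4 8 1 2 3 6 9)| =9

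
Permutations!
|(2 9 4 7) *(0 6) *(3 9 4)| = |(0 6)(2 4 7)(3 9)| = 6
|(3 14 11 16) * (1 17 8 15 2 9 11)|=10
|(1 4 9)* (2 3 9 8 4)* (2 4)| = 6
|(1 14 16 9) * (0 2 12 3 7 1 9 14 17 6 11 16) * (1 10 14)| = 35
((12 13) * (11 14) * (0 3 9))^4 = ((0 3 9)(11 14)(12 13))^4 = (14)(0 3 9)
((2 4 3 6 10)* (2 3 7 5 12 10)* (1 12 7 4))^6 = ((1 12 10 3 6 2)(5 7))^6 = (12)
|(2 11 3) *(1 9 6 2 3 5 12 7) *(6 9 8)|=8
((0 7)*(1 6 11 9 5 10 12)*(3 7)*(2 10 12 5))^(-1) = ((0 3 7)(1 6 11 9 2 10 5 12))^(-1) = (0 7 3)(1 12 5 10 2 9 11 6)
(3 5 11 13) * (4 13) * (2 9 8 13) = (2 9 8 13 3 5 11 4) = [0, 1, 9, 5, 2, 11, 6, 7, 13, 8, 10, 4, 12, 3]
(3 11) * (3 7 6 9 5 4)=(3 11 7 6 9 5 4)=[0, 1, 2, 11, 3, 4, 9, 6, 8, 5, 10, 7]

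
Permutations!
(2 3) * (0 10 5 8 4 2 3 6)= [10, 1, 6, 3, 2, 8, 0, 7, 4, 9, 5]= (0 10 5 8 4 2 6)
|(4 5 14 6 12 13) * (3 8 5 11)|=9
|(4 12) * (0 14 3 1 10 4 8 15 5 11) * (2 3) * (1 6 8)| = |(0 14 2 3 6 8 15 5 11)(1 10 4 12)| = 36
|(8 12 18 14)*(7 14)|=|(7 14 8 12 18)|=5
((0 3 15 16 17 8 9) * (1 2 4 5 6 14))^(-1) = (0 9 8 17 16 15 3)(1 14 6 5 4 2)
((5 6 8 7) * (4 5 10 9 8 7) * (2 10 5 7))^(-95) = (2 10 9 8 4 7 5 6)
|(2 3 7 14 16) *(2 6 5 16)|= 12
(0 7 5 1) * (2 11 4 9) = (0 7 5 1)(2 11 4 9) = [7, 0, 11, 3, 9, 1, 6, 5, 8, 2, 10, 4]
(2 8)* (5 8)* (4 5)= (2 4 5 8)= [0, 1, 4, 3, 5, 8, 6, 7, 2]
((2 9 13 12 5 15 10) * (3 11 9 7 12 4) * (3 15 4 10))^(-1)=((2 7 12 5 4 15 3 11 9 13 10))^(-1)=(2 10 13 9 11 3 15 4 5 12 7)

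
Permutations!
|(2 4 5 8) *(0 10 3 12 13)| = |(0 10 3 12 13)(2 4 5 8)| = 20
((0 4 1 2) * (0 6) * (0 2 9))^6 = (0 1)(4 9)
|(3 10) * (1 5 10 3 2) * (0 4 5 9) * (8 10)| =8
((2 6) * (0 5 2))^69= (0 5 2 6)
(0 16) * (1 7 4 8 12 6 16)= [1, 7, 2, 3, 8, 5, 16, 4, 12, 9, 10, 11, 6, 13, 14, 15, 0]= (0 1 7 4 8 12 6 16)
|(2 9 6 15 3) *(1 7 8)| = 15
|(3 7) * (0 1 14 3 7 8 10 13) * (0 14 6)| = |(0 1 6)(3 8 10 13 14)| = 15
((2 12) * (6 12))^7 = ((2 6 12))^7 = (2 6 12)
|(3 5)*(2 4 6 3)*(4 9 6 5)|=6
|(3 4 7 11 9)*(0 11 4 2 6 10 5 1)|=18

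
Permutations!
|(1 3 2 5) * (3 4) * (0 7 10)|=|(0 7 10)(1 4 3 2 5)|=15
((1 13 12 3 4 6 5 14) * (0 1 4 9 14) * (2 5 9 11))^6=((0 1 13 12 3 11 2 5)(4 6 9 14))^6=(0 2 3 13)(1 5 11 12)(4 9)(6 14)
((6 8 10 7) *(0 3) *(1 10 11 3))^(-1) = ((0 1 10 7 6 8 11 3))^(-1) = (0 3 11 8 6 7 10 1)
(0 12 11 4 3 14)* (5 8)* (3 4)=(0 12 11 3 14)(5 8)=[12, 1, 2, 14, 4, 8, 6, 7, 5, 9, 10, 3, 11, 13, 0]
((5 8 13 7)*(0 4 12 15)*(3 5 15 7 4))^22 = (0 13 15 8 7 5 12 3 4)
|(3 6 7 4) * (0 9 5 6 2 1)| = 9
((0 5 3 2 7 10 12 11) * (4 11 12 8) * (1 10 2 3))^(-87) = ((12)(0 5 1 10 8 4 11)(2 7))^(-87) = (12)(0 8 5 4 1 11 10)(2 7)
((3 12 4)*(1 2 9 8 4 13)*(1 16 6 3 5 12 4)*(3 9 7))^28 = ((1 2 7 3 4 5 12 13 16 6 9 8))^28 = (1 4 16)(2 5 6)(3 13 8)(7 12 9)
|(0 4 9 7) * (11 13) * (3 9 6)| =6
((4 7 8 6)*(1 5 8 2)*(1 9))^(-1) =(1 9 2 7 4 6 8 5)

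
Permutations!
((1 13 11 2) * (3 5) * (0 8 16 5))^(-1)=((0 8 16 5 3)(1 13 11 2))^(-1)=(0 3 5 16 8)(1 2 11 13)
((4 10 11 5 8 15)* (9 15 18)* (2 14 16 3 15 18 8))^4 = (18)(2 15 5 3 11 16 10 14 4) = ((2 14 16 3 15 4 10 11 5)(9 18))^4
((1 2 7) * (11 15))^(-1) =(1 7 2)(11 15)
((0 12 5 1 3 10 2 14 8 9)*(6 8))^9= (0 8 14 10 1 12 9 6 2 3 5)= ((0 12 5 1 3 10 2 14 6 8 9))^9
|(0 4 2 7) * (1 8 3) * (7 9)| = |(0 4 2 9 7)(1 8 3)| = 15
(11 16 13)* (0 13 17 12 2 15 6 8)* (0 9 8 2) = (0 13 11 16 17 12)(2 15 6)(8 9) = [13, 1, 15, 3, 4, 5, 2, 7, 9, 8, 10, 16, 0, 11, 14, 6, 17, 12]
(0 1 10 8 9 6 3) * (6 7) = [1, 10, 2, 0, 4, 5, 3, 6, 9, 7, 8] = (0 1 10 8 9 7 6 3)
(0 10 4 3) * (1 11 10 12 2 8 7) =(0 12 2 8 7 1 11 10 4 3) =[12, 11, 8, 0, 3, 5, 6, 1, 7, 9, 4, 10, 2]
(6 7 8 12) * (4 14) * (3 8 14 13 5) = (3 8 12 6 7 14 4 13 5) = [0, 1, 2, 8, 13, 3, 7, 14, 12, 9, 10, 11, 6, 5, 4]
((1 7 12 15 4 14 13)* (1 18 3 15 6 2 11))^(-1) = ((1 7 12 6 2 11)(3 15 4 14 13 18))^(-1) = (1 11 2 6 12 7)(3 18 13 14 4 15)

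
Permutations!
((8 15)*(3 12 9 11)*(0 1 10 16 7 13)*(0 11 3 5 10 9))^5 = (5 11 13 7 16 10)(8 15)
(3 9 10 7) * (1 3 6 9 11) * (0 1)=(0 1 3 11)(6 9 10 7)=[1, 3, 2, 11, 4, 5, 9, 6, 8, 10, 7, 0]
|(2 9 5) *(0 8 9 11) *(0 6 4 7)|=9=|(0 8 9 5 2 11 6 4 7)|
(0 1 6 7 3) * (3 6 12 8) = (0 1 12 8 3)(6 7) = [1, 12, 2, 0, 4, 5, 7, 6, 3, 9, 10, 11, 8]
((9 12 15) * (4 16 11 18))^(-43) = (4 16 11 18)(9 15 12)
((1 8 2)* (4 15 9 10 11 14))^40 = ((1 8 2)(4 15 9 10 11 14))^40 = (1 8 2)(4 11 9)(10 15 14)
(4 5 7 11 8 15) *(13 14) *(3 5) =[0, 1, 2, 5, 3, 7, 6, 11, 15, 9, 10, 8, 12, 14, 13, 4] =(3 5 7 11 8 15 4)(13 14)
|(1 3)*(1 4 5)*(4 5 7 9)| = 3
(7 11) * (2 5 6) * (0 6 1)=[6, 0, 5, 3, 4, 1, 2, 11, 8, 9, 10, 7]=(0 6 2 5 1)(7 11)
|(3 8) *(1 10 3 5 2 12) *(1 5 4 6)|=6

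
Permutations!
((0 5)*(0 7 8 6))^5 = ((0 5 7 8 6))^5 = (8)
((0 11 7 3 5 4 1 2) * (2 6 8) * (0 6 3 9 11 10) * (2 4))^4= (1 6 3 8 5 4 2)(7 9 11)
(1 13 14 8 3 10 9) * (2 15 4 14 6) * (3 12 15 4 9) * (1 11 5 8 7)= (1 13 6 2 4 14 7)(3 10)(5 8 12 15 9 11)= [0, 13, 4, 10, 14, 8, 2, 1, 12, 11, 3, 5, 15, 6, 7, 9]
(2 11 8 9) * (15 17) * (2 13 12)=(2 11 8 9 13 12)(15 17)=[0, 1, 11, 3, 4, 5, 6, 7, 9, 13, 10, 8, 2, 12, 14, 17, 16, 15]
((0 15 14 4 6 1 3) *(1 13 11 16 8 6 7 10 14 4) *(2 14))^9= (6 8 16 11 13)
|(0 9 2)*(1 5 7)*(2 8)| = 12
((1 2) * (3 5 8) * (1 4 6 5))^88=((1 2 4 6 5 8 3))^88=(1 5 2 8 4 3 6)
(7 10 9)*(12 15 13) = (7 10 9)(12 15 13) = [0, 1, 2, 3, 4, 5, 6, 10, 8, 7, 9, 11, 15, 12, 14, 13]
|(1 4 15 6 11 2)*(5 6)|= |(1 4 15 5 6 11 2)|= 7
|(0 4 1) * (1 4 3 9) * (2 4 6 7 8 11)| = 12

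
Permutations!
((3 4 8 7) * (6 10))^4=((3 4 8 7)(6 10))^4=(10)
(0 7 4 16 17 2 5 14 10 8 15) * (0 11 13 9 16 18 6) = [7, 1, 5, 3, 18, 14, 0, 4, 15, 16, 8, 13, 12, 9, 10, 11, 17, 2, 6] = (0 7 4 18 6)(2 5 14 10 8 15 11 13 9 16 17)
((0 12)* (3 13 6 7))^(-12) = ((0 12)(3 13 6 7))^(-12) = (13)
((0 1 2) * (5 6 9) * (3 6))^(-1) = (0 2 1)(3 5 9 6)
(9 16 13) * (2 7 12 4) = (2 7 12 4)(9 16 13) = [0, 1, 7, 3, 2, 5, 6, 12, 8, 16, 10, 11, 4, 9, 14, 15, 13]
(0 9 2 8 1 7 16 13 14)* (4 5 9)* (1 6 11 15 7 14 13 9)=(0 4 5 1 14)(2 8 6 11 15 7 16 9)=[4, 14, 8, 3, 5, 1, 11, 16, 6, 2, 10, 15, 12, 13, 0, 7, 9]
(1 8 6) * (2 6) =[0, 8, 6, 3, 4, 5, 1, 7, 2] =(1 8 2 6)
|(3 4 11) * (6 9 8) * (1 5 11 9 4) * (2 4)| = |(1 5 11 3)(2 4 9 8 6)| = 20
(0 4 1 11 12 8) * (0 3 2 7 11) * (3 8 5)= [4, 0, 7, 2, 1, 3, 6, 11, 8, 9, 10, 12, 5]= (0 4 1)(2 7 11 12 5 3)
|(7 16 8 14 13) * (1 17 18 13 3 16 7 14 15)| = |(1 17 18 13 14 3 16 8 15)| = 9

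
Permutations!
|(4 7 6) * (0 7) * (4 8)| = |(0 7 6 8 4)| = 5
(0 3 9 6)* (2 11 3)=(0 2 11 3 9 6)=[2, 1, 11, 9, 4, 5, 0, 7, 8, 6, 10, 3]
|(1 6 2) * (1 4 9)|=|(1 6 2 4 9)|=5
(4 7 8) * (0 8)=(0 8 4 7)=[8, 1, 2, 3, 7, 5, 6, 0, 4]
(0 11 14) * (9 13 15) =[11, 1, 2, 3, 4, 5, 6, 7, 8, 13, 10, 14, 12, 15, 0, 9] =(0 11 14)(9 13 15)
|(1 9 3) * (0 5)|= 6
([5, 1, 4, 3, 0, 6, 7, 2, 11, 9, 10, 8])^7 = [5, 1, 4, 3, 0, 6, 7, 2, 11, 9, 10, 8]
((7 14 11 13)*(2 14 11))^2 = ((2 14)(7 11 13))^2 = (14)(7 13 11)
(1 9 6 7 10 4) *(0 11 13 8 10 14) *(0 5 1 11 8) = (0 8 10 4 11 13)(1 9 6 7 14 5) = [8, 9, 2, 3, 11, 1, 7, 14, 10, 6, 4, 13, 12, 0, 5]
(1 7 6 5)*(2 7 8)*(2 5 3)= (1 8 5)(2 7 6 3)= [0, 8, 7, 2, 4, 1, 3, 6, 5]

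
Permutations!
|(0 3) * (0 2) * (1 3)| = |(0 1 3 2)| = 4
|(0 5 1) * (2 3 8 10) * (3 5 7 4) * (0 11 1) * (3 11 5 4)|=10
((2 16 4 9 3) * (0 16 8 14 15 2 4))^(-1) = (0 16)(2 15 14 8)(3 9 4)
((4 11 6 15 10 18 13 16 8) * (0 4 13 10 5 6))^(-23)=((0 4 11)(5 6 15)(8 13 16)(10 18))^(-23)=(0 4 11)(5 6 15)(8 13 16)(10 18)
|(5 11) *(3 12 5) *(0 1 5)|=6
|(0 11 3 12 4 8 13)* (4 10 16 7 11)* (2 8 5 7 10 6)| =22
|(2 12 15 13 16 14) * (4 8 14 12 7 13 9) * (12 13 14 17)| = |(2 7 14)(4 8 17 12 15 9)(13 16)| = 6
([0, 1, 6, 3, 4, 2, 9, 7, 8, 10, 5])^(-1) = [0, 1, 5, 3, 4, 10, 2, 7, 8, 6, 9]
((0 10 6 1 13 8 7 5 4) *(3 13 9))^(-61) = (0 3 4 9 5 1 7 6 8 10 13)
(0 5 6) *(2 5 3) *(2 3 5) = (0 5 6) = [5, 1, 2, 3, 4, 6, 0]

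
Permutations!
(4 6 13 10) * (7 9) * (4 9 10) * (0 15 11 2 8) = (0 15 11 2 8)(4 6 13)(7 10 9) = [15, 1, 8, 3, 6, 5, 13, 10, 0, 7, 9, 2, 12, 4, 14, 11]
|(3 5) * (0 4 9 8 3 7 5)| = |(0 4 9 8 3)(5 7)| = 10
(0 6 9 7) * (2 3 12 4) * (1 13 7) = (0 6 9 1 13 7)(2 3 12 4) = [6, 13, 3, 12, 2, 5, 9, 0, 8, 1, 10, 11, 4, 7]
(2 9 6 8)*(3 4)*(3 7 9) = (2 3 4 7 9 6 8) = [0, 1, 3, 4, 7, 5, 8, 9, 2, 6]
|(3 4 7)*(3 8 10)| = |(3 4 7 8 10)| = 5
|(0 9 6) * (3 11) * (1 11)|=3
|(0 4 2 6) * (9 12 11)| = 12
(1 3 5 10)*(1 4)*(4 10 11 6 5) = [0, 3, 2, 4, 1, 11, 5, 7, 8, 9, 10, 6] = (1 3 4)(5 11 6)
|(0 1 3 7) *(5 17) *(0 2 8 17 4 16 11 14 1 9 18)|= |(0 9 18)(1 3 7 2 8 17 5 4 16 11 14)|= 33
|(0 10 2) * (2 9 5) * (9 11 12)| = |(0 10 11 12 9 5 2)| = 7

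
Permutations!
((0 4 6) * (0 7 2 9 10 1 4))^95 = ((1 4 6 7 2 9 10))^95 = (1 2 4 9 6 10 7)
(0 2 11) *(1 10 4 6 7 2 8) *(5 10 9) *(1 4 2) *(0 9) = (0 8 4 6 7 1)(2 11 9 5 10) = [8, 0, 11, 3, 6, 10, 7, 1, 4, 5, 2, 9]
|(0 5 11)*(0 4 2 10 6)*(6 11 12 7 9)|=|(0 5 12 7 9 6)(2 10 11 4)|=12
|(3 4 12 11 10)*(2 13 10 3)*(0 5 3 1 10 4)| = 21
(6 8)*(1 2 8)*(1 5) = (1 2 8 6 5) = [0, 2, 8, 3, 4, 1, 5, 7, 6]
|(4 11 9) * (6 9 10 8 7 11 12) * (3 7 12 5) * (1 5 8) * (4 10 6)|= 24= |(1 5 3 7 11 6 9 10)(4 8 12)|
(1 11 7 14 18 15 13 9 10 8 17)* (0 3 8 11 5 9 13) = (0 3 8 17 1 5 9 10 11 7 14 18 15) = [3, 5, 2, 8, 4, 9, 6, 14, 17, 10, 11, 7, 12, 13, 18, 0, 16, 1, 15]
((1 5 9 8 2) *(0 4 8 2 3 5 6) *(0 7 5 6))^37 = (0 9 6 4 2 7 8 1 5 3)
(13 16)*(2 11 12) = [0, 1, 11, 3, 4, 5, 6, 7, 8, 9, 10, 12, 2, 16, 14, 15, 13] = (2 11 12)(13 16)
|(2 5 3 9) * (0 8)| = |(0 8)(2 5 3 9)| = 4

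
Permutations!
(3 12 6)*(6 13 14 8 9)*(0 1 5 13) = (0 1 5 13 14 8 9 6 3 12) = [1, 5, 2, 12, 4, 13, 3, 7, 9, 6, 10, 11, 0, 14, 8]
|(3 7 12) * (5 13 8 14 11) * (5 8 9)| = 3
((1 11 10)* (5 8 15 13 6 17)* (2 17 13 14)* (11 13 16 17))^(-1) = (1 10 11 2 14 15 8 5 17 16 6 13)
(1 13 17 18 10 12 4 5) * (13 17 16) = (1 17 18 10 12 4 5)(13 16) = [0, 17, 2, 3, 5, 1, 6, 7, 8, 9, 12, 11, 4, 16, 14, 15, 13, 18, 10]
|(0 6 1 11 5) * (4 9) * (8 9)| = |(0 6 1 11 5)(4 8 9)| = 15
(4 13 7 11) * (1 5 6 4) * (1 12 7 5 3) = (1 3)(4 13 5 6)(7 11 12) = [0, 3, 2, 1, 13, 6, 4, 11, 8, 9, 10, 12, 7, 5]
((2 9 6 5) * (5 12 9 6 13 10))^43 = (2 6 12 9 13 10 5)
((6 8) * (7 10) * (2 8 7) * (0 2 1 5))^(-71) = ((0 2 8 6 7 10 1 5))^(-71) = (0 2 8 6 7 10 1 5)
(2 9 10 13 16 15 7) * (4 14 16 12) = (2 9 10 13 12 4 14 16 15 7) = [0, 1, 9, 3, 14, 5, 6, 2, 8, 10, 13, 11, 4, 12, 16, 7, 15]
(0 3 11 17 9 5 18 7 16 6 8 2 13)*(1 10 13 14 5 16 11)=(0 3 1 10 13)(2 14 5 18 7 11 17 9 16 6 8)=[3, 10, 14, 1, 4, 18, 8, 11, 2, 16, 13, 17, 12, 0, 5, 15, 6, 9, 7]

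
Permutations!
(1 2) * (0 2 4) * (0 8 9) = (0 2 1 4 8 9) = [2, 4, 1, 3, 8, 5, 6, 7, 9, 0]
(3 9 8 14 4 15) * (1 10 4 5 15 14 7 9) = (1 10 4 14 5 15 3)(7 9 8) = [0, 10, 2, 1, 14, 15, 6, 9, 7, 8, 4, 11, 12, 13, 5, 3]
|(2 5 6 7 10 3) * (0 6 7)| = 10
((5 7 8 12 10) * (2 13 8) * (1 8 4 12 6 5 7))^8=((1 8 6 5)(2 13 4 12 10 7))^8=(2 4 10)(7 13 12)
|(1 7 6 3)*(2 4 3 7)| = |(1 2 4 3)(6 7)| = 4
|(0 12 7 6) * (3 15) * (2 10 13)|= |(0 12 7 6)(2 10 13)(3 15)|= 12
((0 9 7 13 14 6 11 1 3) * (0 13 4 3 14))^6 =((0 9 7 4 3 13)(1 14 6 11))^6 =(1 6)(11 14)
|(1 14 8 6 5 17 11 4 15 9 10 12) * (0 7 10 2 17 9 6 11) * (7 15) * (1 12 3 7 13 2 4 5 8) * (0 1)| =39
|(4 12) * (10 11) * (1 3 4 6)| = 10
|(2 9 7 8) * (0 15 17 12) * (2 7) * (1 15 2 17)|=|(0 2 9 17 12)(1 15)(7 8)|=10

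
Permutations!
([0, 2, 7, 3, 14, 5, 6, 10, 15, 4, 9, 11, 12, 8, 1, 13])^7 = (8 15 13)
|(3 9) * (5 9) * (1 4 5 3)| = |(1 4 5 9)| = 4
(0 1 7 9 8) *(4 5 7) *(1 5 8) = [5, 4, 2, 3, 8, 7, 6, 9, 0, 1] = (0 5 7 9 1 4 8)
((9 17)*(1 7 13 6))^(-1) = ((1 7 13 6)(9 17))^(-1) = (1 6 13 7)(9 17)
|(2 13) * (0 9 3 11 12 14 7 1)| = 8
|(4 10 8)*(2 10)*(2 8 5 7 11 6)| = 6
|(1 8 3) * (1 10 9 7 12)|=7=|(1 8 3 10 9 7 12)|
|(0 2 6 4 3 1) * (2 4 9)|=|(0 4 3 1)(2 6 9)|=12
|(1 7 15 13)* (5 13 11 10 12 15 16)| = 20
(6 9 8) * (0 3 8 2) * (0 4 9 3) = (2 4 9)(3 8 6) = [0, 1, 4, 8, 9, 5, 3, 7, 6, 2]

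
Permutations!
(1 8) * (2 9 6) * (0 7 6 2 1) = (0 7 6 1 8)(2 9) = [7, 8, 9, 3, 4, 5, 1, 6, 0, 2]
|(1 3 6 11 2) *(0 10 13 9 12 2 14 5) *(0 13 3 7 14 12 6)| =30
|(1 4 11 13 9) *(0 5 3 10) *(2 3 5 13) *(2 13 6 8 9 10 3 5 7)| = |(0 6 8 9 1 4 11 13 10)(2 5 7)| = 9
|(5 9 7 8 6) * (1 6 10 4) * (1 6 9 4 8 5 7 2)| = 12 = |(1 9 2)(4 6 7 5)(8 10)|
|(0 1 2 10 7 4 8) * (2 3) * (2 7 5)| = 6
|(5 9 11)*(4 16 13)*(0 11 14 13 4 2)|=|(0 11 5 9 14 13 2)(4 16)|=14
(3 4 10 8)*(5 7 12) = (3 4 10 8)(5 7 12) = [0, 1, 2, 4, 10, 7, 6, 12, 3, 9, 8, 11, 5]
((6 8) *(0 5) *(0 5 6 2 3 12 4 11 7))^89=(0 7 11 4 12 3 2 8 6)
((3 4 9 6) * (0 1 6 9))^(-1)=((9)(0 1 6 3 4))^(-1)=(9)(0 4 3 6 1)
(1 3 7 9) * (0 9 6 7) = (0 9 1 3)(6 7) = [9, 3, 2, 0, 4, 5, 7, 6, 8, 1]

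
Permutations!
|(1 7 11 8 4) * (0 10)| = 10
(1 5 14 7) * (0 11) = (0 11)(1 5 14 7) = [11, 5, 2, 3, 4, 14, 6, 1, 8, 9, 10, 0, 12, 13, 7]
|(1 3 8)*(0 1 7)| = |(0 1 3 8 7)| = 5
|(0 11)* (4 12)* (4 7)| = 6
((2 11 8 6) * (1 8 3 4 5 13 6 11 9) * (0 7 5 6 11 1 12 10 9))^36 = (13)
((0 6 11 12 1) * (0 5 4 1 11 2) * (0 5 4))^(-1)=(0 5 2 6)(1 4)(11 12)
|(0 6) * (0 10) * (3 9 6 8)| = |(0 8 3 9 6 10)| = 6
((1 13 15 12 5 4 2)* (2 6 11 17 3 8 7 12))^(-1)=((1 13 15 2)(3 8 7 12 5 4 6 11 17))^(-1)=(1 2 15 13)(3 17 11 6 4 5 12 7 8)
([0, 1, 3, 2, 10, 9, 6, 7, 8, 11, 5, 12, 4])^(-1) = (2 3)(4 12 11 9 5 10)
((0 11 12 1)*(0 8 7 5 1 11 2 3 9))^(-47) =((0 2 3 9)(1 8 7 5)(11 12))^(-47) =(0 2 3 9)(1 8 7 5)(11 12)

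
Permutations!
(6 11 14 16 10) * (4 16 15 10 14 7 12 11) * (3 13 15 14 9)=(3 13 15 10 6 4 16 9)(7 12 11)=[0, 1, 2, 13, 16, 5, 4, 12, 8, 3, 6, 7, 11, 15, 14, 10, 9]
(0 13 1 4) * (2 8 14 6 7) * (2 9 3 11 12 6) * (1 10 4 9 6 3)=[13, 9, 8, 11, 0, 5, 7, 6, 14, 1, 4, 12, 3, 10, 2]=(0 13 10 4)(1 9)(2 8 14)(3 11 12)(6 7)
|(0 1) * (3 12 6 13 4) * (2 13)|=|(0 1)(2 13 4 3 12 6)|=6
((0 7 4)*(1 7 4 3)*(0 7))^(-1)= ((0 4 7 3 1))^(-1)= (0 1 3 7 4)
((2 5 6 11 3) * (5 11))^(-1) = (2 3 11)(5 6)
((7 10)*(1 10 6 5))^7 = ((1 10 7 6 5))^7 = (1 7 5 10 6)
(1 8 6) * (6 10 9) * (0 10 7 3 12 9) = (0 10)(1 8 7 3 12 9 6) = [10, 8, 2, 12, 4, 5, 1, 3, 7, 6, 0, 11, 9]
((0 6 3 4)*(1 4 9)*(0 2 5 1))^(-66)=((0 6 3 9)(1 4 2 5))^(-66)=(0 3)(1 2)(4 5)(6 9)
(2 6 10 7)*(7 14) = (2 6 10 14 7) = [0, 1, 6, 3, 4, 5, 10, 2, 8, 9, 14, 11, 12, 13, 7]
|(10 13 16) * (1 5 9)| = 3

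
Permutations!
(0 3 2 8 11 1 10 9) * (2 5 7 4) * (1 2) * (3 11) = (0 11 2 8 3 5 7 4 1 10 9) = [11, 10, 8, 5, 1, 7, 6, 4, 3, 0, 9, 2]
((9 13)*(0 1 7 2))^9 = ((0 1 7 2)(9 13))^9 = (0 1 7 2)(9 13)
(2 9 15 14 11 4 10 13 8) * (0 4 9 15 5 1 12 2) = [4, 12, 15, 3, 10, 1, 6, 7, 0, 5, 13, 9, 2, 8, 11, 14] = (0 4 10 13 8)(1 12 2 15 14 11 9 5)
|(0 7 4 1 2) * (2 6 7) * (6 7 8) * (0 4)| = 10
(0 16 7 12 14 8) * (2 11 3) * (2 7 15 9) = [16, 1, 11, 7, 4, 5, 6, 12, 0, 2, 10, 3, 14, 13, 8, 9, 15] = (0 16 15 9 2 11 3 7 12 14 8)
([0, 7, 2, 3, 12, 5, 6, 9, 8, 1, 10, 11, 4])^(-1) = [0, 9, 2, 3, 12, 5, 6, 1, 8, 7, 10, 11, 4]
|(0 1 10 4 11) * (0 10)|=|(0 1)(4 11 10)|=6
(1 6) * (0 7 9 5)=(0 7 9 5)(1 6)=[7, 6, 2, 3, 4, 0, 1, 9, 8, 5]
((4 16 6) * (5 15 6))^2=(4 5 6 16 15)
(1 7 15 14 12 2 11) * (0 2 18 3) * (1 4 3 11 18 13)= (0 2 18 11 4 3)(1 7 15 14 12 13)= [2, 7, 18, 0, 3, 5, 6, 15, 8, 9, 10, 4, 13, 1, 12, 14, 16, 17, 11]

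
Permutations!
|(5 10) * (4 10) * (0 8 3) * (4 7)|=|(0 8 3)(4 10 5 7)|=12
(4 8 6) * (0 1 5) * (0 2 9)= (0 1 5 2 9)(4 8 6)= [1, 5, 9, 3, 8, 2, 4, 7, 6, 0]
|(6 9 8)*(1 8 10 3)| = |(1 8 6 9 10 3)| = 6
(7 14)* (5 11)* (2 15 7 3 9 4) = (2 15 7 14 3 9 4)(5 11) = [0, 1, 15, 9, 2, 11, 6, 14, 8, 4, 10, 5, 12, 13, 3, 7]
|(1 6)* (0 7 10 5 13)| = 10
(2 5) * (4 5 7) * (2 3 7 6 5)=[0, 1, 6, 7, 2, 3, 5, 4]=(2 6 5 3 7 4)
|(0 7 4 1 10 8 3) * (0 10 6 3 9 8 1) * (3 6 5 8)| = 6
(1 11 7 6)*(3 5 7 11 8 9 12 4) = [0, 8, 2, 5, 3, 7, 1, 6, 9, 12, 10, 11, 4] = (1 8 9 12 4 3 5 7 6)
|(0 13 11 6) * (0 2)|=|(0 13 11 6 2)|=5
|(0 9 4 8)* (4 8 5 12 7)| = 12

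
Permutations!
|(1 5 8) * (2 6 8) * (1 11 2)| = |(1 5)(2 6 8 11)| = 4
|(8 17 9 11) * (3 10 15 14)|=4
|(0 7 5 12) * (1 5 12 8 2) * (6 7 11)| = 20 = |(0 11 6 7 12)(1 5 8 2)|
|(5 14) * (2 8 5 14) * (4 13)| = 6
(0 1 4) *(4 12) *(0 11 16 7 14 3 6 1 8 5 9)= (0 8 5 9)(1 12 4 11 16 7 14 3 6)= [8, 12, 2, 6, 11, 9, 1, 14, 5, 0, 10, 16, 4, 13, 3, 15, 7]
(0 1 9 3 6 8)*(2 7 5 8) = (0 1 9 3 6 2 7 5 8) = [1, 9, 7, 6, 4, 8, 2, 5, 0, 3]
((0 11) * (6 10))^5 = ((0 11)(6 10))^5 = (0 11)(6 10)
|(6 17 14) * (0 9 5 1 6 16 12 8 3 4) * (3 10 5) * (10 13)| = 20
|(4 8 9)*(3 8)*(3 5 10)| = |(3 8 9 4 5 10)| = 6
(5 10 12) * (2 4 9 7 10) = (2 4 9 7 10 12 5) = [0, 1, 4, 3, 9, 2, 6, 10, 8, 7, 12, 11, 5]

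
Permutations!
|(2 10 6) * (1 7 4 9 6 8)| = |(1 7 4 9 6 2 10 8)| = 8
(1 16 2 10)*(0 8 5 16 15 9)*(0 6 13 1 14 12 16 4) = (0 8 5 4)(1 15 9 6 13)(2 10 14 12 16) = [8, 15, 10, 3, 0, 4, 13, 7, 5, 6, 14, 11, 16, 1, 12, 9, 2]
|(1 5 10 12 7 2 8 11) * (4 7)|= 9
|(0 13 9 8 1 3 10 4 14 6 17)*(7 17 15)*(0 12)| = 14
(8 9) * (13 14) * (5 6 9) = (5 6 9 8)(13 14) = [0, 1, 2, 3, 4, 6, 9, 7, 5, 8, 10, 11, 12, 14, 13]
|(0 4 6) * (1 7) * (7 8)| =3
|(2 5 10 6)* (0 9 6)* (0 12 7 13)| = 9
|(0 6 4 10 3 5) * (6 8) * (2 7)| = |(0 8 6 4 10 3 5)(2 7)| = 14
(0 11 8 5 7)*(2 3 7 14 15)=[11, 1, 3, 7, 4, 14, 6, 0, 5, 9, 10, 8, 12, 13, 15, 2]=(0 11 8 5 14 15 2 3 7)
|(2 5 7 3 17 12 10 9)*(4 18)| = 8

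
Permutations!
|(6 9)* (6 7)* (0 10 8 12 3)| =|(0 10 8 12 3)(6 9 7)| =15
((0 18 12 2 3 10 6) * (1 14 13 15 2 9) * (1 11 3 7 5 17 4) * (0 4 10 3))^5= ((0 18 12 9 11)(1 14 13 15 2 7 5 17 10 6 4))^5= (18)(1 7 4 2 6 15 10 13 17 14 5)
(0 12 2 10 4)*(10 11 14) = [12, 1, 11, 3, 0, 5, 6, 7, 8, 9, 4, 14, 2, 13, 10] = (0 12 2 11 14 10 4)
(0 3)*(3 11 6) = (0 11 6 3) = [11, 1, 2, 0, 4, 5, 3, 7, 8, 9, 10, 6]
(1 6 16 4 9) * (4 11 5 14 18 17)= (1 6 16 11 5 14 18 17 4 9)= [0, 6, 2, 3, 9, 14, 16, 7, 8, 1, 10, 5, 12, 13, 18, 15, 11, 4, 17]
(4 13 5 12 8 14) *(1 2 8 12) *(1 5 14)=(1 2 8)(4 13 14)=[0, 2, 8, 3, 13, 5, 6, 7, 1, 9, 10, 11, 12, 14, 4]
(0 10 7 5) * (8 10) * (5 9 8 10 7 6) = (0 10 6 5)(7 9 8) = [10, 1, 2, 3, 4, 0, 5, 9, 7, 8, 6]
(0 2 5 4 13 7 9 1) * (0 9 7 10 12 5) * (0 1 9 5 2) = (1 5 4 13 10 12 2) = [0, 5, 1, 3, 13, 4, 6, 7, 8, 9, 12, 11, 2, 10]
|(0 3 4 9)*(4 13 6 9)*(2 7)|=|(0 3 13 6 9)(2 7)|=10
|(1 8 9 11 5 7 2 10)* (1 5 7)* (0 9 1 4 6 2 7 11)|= 10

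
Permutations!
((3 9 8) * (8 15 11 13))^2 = ((3 9 15 11 13 8))^2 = (3 15 13)(8 9 11)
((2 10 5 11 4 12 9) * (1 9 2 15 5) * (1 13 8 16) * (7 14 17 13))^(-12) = (1 5 12 7 13)(2 14 8 9 11)(4 10 17 16 15)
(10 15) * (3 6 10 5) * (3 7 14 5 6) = (5 7 14)(6 10 15) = [0, 1, 2, 3, 4, 7, 10, 14, 8, 9, 15, 11, 12, 13, 5, 6]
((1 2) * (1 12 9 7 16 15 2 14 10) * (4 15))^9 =(2 9 16 15 12 7 4)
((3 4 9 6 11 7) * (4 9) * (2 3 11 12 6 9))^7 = (2 3)(6 12)(7 11) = ((2 3)(6 12)(7 11))^7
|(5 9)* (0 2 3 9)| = 5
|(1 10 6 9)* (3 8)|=4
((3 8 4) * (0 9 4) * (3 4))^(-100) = (9)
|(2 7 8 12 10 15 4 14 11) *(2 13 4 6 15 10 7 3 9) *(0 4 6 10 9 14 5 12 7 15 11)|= 30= |(0 4 5 12 15 10 9 2 3 14)(6 11 13)(7 8)|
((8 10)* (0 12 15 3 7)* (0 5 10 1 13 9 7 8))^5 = (0 1 10 8 5 3 7 15 9 12 13)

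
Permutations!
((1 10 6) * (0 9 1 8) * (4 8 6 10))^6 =(10)(0 9 1 4 8)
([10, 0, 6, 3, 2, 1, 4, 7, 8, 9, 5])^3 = [1, 5, 2, 3, 4, 10, 6, 7, 8, 9, 0]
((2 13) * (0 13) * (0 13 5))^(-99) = ((0 5)(2 13))^(-99) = (0 5)(2 13)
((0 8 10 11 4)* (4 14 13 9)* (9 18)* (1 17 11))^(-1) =((0 8 10 1 17 11 14 13 18 9 4))^(-1) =(0 4 9 18 13 14 11 17 1 10 8)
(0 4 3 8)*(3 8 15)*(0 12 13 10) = (0 4 8 12 13 10)(3 15) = [4, 1, 2, 15, 8, 5, 6, 7, 12, 9, 0, 11, 13, 10, 14, 3]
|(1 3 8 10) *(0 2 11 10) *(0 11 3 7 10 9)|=|(0 2 3 8 11 9)(1 7 10)|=6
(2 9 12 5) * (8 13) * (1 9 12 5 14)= (1 9 5 2 12 14)(8 13)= [0, 9, 12, 3, 4, 2, 6, 7, 13, 5, 10, 11, 14, 8, 1]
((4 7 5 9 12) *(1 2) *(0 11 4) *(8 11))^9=(0 8 11 4 7 5 9 12)(1 2)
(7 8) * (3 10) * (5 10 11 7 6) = (3 11 7 8 6 5 10) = [0, 1, 2, 11, 4, 10, 5, 8, 6, 9, 3, 7]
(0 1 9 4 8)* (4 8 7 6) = (0 1 9 8)(4 7 6) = [1, 9, 2, 3, 7, 5, 4, 6, 0, 8]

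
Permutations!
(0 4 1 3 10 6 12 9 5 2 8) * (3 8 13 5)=[4, 8, 13, 10, 1, 2, 12, 7, 0, 3, 6, 11, 9, 5]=(0 4 1 8)(2 13 5)(3 10 6 12 9)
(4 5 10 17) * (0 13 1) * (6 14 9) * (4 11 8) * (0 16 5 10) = (0 13 1 16 5)(4 10 17 11 8)(6 14 9) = [13, 16, 2, 3, 10, 0, 14, 7, 4, 6, 17, 8, 12, 1, 9, 15, 5, 11]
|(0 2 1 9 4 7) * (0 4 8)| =10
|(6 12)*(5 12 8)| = |(5 12 6 8)| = 4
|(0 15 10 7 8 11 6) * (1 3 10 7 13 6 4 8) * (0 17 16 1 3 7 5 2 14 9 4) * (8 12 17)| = |(0 15 5 2 14 9 4 12 17 16 1 7 3 10 13 6 8 11)| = 18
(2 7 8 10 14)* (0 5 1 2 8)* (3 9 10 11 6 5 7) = [7, 2, 3, 9, 4, 1, 5, 0, 11, 10, 14, 6, 12, 13, 8] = (0 7)(1 2 3 9 10 14 8 11 6 5)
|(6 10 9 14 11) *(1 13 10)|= 7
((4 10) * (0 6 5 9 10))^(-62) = ((0 6 5 9 10 4))^(-62) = (0 10 5)(4 9 6)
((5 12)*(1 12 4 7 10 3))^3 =(1 4 3 5 10 12 7)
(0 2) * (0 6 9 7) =(0 2 6 9 7) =[2, 1, 6, 3, 4, 5, 9, 0, 8, 7]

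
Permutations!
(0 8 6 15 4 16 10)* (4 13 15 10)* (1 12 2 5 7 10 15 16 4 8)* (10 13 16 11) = (0 1 12 2 5 7 13 11 10)(6 15 16 8) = [1, 12, 5, 3, 4, 7, 15, 13, 6, 9, 0, 10, 2, 11, 14, 16, 8]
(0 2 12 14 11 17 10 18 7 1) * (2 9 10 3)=[9, 0, 12, 2, 4, 5, 6, 1, 8, 10, 18, 17, 14, 13, 11, 15, 16, 3, 7]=(0 9 10 18 7 1)(2 12 14 11 17 3)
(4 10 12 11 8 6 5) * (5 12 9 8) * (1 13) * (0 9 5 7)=(0 9 8 6 12 11 7)(1 13)(4 10 5)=[9, 13, 2, 3, 10, 4, 12, 0, 6, 8, 5, 7, 11, 1]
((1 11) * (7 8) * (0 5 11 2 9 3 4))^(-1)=((0 5 11 1 2 9 3 4)(7 8))^(-1)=(0 4 3 9 2 1 11 5)(7 8)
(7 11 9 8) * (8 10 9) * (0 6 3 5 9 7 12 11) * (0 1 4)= [6, 4, 2, 5, 0, 9, 3, 1, 12, 10, 7, 8, 11]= (0 6 3 5 9 10 7 1 4)(8 12 11)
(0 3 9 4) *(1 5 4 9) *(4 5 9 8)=[3, 9, 2, 1, 0, 5, 6, 7, 4, 8]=(0 3 1 9 8 4)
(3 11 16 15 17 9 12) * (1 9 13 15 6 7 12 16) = (1 9 16 6 7 12 3 11)(13 15 17) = [0, 9, 2, 11, 4, 5, 7, 12, 8, 16, 10, 1, 3, 15, 14, 17, 6, 13]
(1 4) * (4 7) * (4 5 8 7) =(1 4)(5 8 7) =[0, 4, 2, 3, 1, 8, 6, 5, 7]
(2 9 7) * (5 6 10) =(2 9 7)(5 6 10) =[0, 1, 9, 3, 4, 6, 10, 2, 8, 7, 5]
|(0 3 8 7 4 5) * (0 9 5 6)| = |(0 3 8 7 4 6)(5 9)| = 6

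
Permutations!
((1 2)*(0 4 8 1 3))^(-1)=(0 3 2 1 8 4)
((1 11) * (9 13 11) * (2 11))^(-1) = ((1 9 13 2 11))^(-1) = (1 11 2 13 9)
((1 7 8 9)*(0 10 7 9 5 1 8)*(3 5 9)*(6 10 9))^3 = ((0 9 8 6 10 7)(1 3 5))^3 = (0 6)(7 8)(9 10)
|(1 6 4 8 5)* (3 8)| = |(1 6 4 3 8 5)| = 6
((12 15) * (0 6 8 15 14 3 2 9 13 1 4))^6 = (0 3)(1 12)(2 6)(4 14)(8 9)(13 15)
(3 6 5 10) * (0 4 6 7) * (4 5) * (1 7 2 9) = [5, 7, 9, 2, 6, 10, 4, 0, 8, 1, 3] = (0 5 10 3 2 9 1 7)(4 6)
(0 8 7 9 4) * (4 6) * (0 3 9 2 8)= (2 8 7)(3 9 6 4)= [0, 1, 8, 9, 3, 5, 4, 2, 7, 6]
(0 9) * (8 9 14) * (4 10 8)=(0 14 4 10 8 9)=[14, 1, 2, 3, 10, 5, 6, 7, 9, 0, 8, 11, 12, 13, 4]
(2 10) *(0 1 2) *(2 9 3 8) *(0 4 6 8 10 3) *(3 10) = (0 1 9)(2 10 4 6 8) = [1, 9, 10, 3, 6, 5, 8, 7, 2, 0, 4]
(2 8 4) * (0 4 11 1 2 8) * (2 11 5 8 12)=(0 4 12 2)(1 11)(5 8)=[4, 11, 0, 3, 12, 8, 6, 7, 5, 9, 10, 1, 2]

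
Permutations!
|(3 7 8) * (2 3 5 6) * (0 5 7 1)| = 6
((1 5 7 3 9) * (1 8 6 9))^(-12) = (9)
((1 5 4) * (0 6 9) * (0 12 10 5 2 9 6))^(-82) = (1 9 10 4 2 12 5)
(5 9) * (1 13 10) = (1 13 10)(5 9) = [0, 13, 2, 3, 4, 9, 6, 7, 8, 5, 1, 11, 12, 10]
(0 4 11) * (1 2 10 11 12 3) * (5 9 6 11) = (0 4 12 3 1 2 10 5 9 6 11) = [4, 2, 10, 1, 12, 9, 11, 7, 8, 6, 5, 0, 3]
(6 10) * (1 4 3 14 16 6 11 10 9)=(1 4 3 14 16 6 9)(10 11)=[0, 4, 2, 14, 3, 5, 9, 7, 8, 1, 11, 10, 12, 13, 16, 15, 6]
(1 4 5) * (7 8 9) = [0, 4, 2, 3, 5, 1, 6, 8, 9, 7] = (1 4 5)(7 8 9)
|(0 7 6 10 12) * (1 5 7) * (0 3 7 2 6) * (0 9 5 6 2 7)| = |(0 1 6 10 12 3)(5 7 9)| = 6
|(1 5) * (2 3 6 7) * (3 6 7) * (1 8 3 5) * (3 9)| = 7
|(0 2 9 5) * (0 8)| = 5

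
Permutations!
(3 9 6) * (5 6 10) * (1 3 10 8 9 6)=[0, 3, 2, 6, 4, 1, 10, 7, 9, 8, 5]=(1 3 6 10 5)(8 9)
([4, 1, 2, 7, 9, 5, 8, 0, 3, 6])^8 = [4, 1, 2, 7, 9, 5, 8, 0, 3, 6]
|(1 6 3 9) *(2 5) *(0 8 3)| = 6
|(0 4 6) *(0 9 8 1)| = |(0 4 6 9 8 1)| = 6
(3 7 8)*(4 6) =(3 7 8)(4 6) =[0, 1, 2, 7, 6, 5, 4, 8, 3]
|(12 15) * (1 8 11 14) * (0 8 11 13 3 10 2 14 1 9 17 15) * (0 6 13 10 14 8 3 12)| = |(0 3 14 9 17 15)(1 11)(2 8 10)(6 13 12)| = 6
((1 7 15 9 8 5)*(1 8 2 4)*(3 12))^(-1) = (1 4 2 9 15 7)(3 12)(5 8)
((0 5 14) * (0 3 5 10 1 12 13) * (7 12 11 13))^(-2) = (0 11 10 13 1)(3 5 14)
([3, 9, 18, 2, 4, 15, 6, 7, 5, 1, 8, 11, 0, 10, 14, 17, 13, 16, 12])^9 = (0 12 18 2 3)(1 9)(5 17 13 8 15 16 10)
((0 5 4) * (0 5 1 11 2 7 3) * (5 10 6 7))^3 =(0 2 10 3 11 4 7 1 5 6)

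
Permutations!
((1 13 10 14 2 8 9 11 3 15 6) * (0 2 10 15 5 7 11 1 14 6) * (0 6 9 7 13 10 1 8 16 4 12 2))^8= (16)(1 13 7)(3 9 6)(5 8 14)(10 15 11)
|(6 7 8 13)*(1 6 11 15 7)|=10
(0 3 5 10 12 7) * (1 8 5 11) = (0 3 11 1 8 5 10 12 7) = [3, 8, 2, 11, 4, 10, 6, 0, 5, 9, 12, 1, 7]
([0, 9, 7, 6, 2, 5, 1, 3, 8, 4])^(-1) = (1 6 3 7 2 4 9)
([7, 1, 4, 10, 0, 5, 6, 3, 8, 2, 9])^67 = [9, 1, 3, 4, 10, 5, 6, 2, 8, 7, 0]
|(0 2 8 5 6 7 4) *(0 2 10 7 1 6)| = |(0 10 7 4 2 8 5)(1 6)| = 14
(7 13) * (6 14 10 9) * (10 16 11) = [0, 1, 2, 3, 4, 5, 14, 13, 8, 6, 9, 10, 12, 7, 16, 15, 11] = (6 14 16 11 10 9)(7 13)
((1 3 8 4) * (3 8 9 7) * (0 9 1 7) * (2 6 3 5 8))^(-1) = ((0 9)(1 2 6 3)(4 7 5 8))^(-1) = (0 9)(1 3 6 2)(4 8 5 7)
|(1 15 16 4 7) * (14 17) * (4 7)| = 4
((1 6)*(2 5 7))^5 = ((1 6)(2 5 7))^5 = (1 6)(2 7 5)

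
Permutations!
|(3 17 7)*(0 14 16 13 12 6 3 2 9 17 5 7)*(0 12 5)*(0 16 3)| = |(0 14 3 16 13 5 7 2 9 17 12 6)| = 12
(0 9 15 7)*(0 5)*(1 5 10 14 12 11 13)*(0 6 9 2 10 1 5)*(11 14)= [2, 0, 10, 3, 4, 6, 9, 1, 8, 15, 11, 13, 14, 5, 12, 7]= (0 2 10 11 13 5 6 9 15 7 1)(12 14)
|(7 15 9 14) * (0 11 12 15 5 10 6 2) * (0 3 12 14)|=|(0 11 14 7 5 10 6 2 3 12 15 9)|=12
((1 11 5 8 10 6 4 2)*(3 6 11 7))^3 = (1 6)(2 3)(4 7)(5 11 10 8)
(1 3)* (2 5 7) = (1 3)(2 5 7) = [0, 3, 5, 1, 4, 7, 6, 2]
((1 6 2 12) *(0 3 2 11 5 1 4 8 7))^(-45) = (0 4 3 8 2 7 12)(1 5 11 6)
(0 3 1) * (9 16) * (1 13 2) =(0 3 13 2 1)(9 16) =[3, 0, 1, 13, 4, 5, 6, 7, 8, 16, 10, 11, 12, 2, 14, 15, 9]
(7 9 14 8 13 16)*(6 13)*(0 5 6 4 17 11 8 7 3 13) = (0 5 6)(3 13 16)(4 17 11 8)(7 9 14) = [5, 1, 2, 13, 17, 6, 0, 9, 4, 14, 10, 8, 12, 16, 7, 15, 3, 11]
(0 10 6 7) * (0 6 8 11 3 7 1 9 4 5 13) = [10, 9, 2, 7, 5, 13, 1, 6, 11, 4, 8, 3, 12, 0] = (0 10 8 11 3 7 6 1 9 4 5 13)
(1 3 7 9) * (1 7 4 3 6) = [0, 6, 2, 4, 3, 5, 1, 9, 8, 7] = (1 6)(3 4)(7 9)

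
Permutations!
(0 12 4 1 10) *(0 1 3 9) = (0 12 4 3 9)(1 10) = [12, 10, 2, 9, 3, 5, 6, 7, 8, 0, 1, 11, 4]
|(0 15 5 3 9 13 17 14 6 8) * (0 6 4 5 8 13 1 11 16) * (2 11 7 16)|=14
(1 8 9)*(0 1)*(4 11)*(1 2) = [2, 8, 1, 3, 11, 5, 6, 7, 9, 0, 10, 4] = (0 2 1 8 9)(4 11)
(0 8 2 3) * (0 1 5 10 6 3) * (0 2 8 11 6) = [11, 5, 2, 1, 4, 10, 3, 7, 8, 9, 0, 6] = (0 11 6 3 1 5 10)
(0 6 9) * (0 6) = (6 9) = [0, 1, 2, 3, 4, 5, 9, 7, 8, 6]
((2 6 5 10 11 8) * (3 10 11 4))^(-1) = (2 8 11 5 6)(3 4 10)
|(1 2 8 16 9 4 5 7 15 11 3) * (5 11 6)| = |(1 2 8 16 9 4 11 3)(5 7 15 6)| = 8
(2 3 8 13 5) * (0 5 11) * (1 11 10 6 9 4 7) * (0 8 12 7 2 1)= [5, 11, 3, 12, 2, 1, 9, 0, 13, 4, 6, 8, 7, 10]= (0 5 1 11 8 13 10 6 9 4 2 3 12 7)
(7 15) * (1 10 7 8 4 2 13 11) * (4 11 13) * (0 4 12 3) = [4, 10, 12, 0, 2, 5, 6, 15, 11, 9, 7, 1, 3, 13, 14, 8] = (0 4 2 12 3)(1 10 7 15 8 11)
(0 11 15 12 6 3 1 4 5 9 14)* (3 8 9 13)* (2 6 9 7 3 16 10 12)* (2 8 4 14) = (0 11 15 8 7 3 1 14)(2 6 4 5 13 16 10 12 9) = [11, 14, 6, 1, 5, 13, 4, 3, 7, 2, 12, 15, 9, 16, 0, 8, 10]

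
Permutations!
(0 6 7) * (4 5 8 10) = (0 6 7)(4 5 8 10) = [6, 1, 2, 3, 5, 8, 7, 0, 10, 9, 4]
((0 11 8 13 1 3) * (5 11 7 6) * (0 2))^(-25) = ((0 7 6 5 11 8 13 1 3 2))^(-25) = (0 8)(1 6)(2 11)(3 5)(7 13)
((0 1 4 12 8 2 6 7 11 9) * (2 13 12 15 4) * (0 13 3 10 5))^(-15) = ((0 1 2 6 7 11 9 13 12 8 3 10 5)(4 15))^(-15) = (0 10 8 13 11 6 1 5 3 12 9 7 2)(4 15)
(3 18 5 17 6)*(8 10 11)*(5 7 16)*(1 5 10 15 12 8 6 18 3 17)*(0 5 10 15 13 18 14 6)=(0 5 1 10 11)(6 17 14)(7 16 15 12 8 13 18)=[5, 10, 2, 3, 4, 1, 17, 16, 13, 9, 11, 0, 8, 18, 6, 12, 15, 14, 7]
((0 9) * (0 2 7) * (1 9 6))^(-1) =((0 6 1 9 2 7))^(-1) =(0 7 2 9 1 6)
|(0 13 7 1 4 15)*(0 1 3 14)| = |(0 13 7 3 14)(1 4 15)| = 15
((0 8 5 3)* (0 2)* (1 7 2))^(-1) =((0 8 5 3 1 7 2))^(-1) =(0 2 7 1 3 5 8)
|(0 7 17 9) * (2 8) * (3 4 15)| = 12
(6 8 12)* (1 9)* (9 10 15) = (1 10 15 9)(6 8 12) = [0, 10, 2, 3, 4, 5, 8, 7, 12, 1, 15, 11, 6, 13, 14, 9]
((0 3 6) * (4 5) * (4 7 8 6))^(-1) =((0 3 4 5 7 8 6))^(-1) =(0 6 8 7 5 4 3)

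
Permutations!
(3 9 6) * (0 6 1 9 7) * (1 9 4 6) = (9)(0 1 4 6 3 7) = [1, 4, 2, 7, 6, 5, 3, 0, 8, 9]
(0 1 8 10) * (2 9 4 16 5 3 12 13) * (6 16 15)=[1, 8, 9, 12, 15, 3, 16, 7, 10, 4, 0, 11, 13, 2, 14, 6, 5]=(0 1 8 10)(2 9 4 15 6 16 5 3 12 13)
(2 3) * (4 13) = (2 3)(4 13) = [0, 1, 3, 2, 13, 5, 6, 7, 8, 9, 10, 11, 12, 4]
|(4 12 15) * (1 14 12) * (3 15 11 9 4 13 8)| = 12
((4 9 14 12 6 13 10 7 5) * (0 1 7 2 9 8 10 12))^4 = ((0 1 7 5 4 8 10 2 9 14)(6 13 12))^4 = (0 4 9 7 10)(1 8 14 5 2)(6 13 12)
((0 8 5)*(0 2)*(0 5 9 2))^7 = ((0 8 9 2 5))^7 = (0 9 5 8 2)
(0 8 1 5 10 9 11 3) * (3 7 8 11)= (0 11 7 8 1 5 10 9 3)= [11, 5, 2, 0, 4, 10, 6, 8, 1, 3, 9, 7]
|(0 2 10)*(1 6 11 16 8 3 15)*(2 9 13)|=|(0 9 13 2 10)(1 6 11 16 8 3 15)|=35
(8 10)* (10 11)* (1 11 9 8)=[0, 11, 2, 3, 4, 5, 6, 7, 9, 8, 1, 10]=(1 11 10)(8 9)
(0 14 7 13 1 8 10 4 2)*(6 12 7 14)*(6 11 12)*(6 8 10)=(14)(0 11 12 7 13 1 10 4 2)(6 8)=[11, 10, 0, 3, 2, 5, 8, 13, 6, 9, 4, 12, 7, 1, 14]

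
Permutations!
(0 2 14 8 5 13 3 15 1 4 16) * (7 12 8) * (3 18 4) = (0 2 14 7 12 8 5 13 18 4 16)(1 3 15) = [2, 3, 14, 15, 16, 13, 6, 12, 5, 9, 10, 11, 8, 18, 7, 1, 0, 17, 4]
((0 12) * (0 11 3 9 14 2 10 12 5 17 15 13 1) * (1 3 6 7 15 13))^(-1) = ((0 5 17 13 3 9 14 2 10 12 11 6 7 15 1))^(-1) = (0 1 15 7 6 11 12 10 2 14 9 3 13 17 5)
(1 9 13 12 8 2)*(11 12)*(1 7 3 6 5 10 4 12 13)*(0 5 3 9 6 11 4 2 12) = [5, 6, 7, 11, 0, 10, 3, 9, 12, 1, 2, 13, 8, 4] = (0 5 10 2 7 9 1 6 3 11 13 4)(8 12)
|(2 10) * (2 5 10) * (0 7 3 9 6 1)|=6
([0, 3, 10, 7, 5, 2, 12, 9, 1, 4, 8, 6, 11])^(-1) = [0, 8, 5, 1, 9, 4, 11, 3, 10, 7, 2, 12, 6]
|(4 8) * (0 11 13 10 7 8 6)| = 8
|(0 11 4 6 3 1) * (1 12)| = 7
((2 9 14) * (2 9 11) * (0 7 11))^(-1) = (0 2 11 7)(9 14)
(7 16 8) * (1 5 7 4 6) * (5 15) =(1 15 5 7 16 8 4 6) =[0, 15, 2, 3, 6, 7, 1, 16, 4, 9, 10, 11, 12, 13, 14, 5, 8]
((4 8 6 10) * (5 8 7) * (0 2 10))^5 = (0 5 10 6 7 2 8 4)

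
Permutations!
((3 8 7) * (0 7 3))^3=(0 7)(3 8)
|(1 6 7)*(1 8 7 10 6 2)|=2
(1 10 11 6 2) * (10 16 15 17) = (1 16 15 17 10 11 6 2) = [0, 16, 1, 3, 4, 5, 2, 7, 8, 9, 11, 6, 12, 13, 14, 17, 15, 10]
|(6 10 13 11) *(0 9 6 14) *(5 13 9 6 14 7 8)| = |(0 6 10 9 14)(5 13 11 7 8)| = 5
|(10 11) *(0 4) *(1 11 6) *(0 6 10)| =5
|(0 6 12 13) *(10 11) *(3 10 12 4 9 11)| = |(0 6 4 9 11 12 13)(3 10)| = 14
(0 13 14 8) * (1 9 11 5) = (0 13 14 8)(1 9 11 5) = [13, 9, 2, 3, 4, 1, 6, 7, 0, 11, 10, 5, 12, 14, 8]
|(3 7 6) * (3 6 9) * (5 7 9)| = |(3 9)(5 7)| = 2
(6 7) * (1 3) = (1 3)(6 7) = [0, 3, 2, 1, 4, 5, 7, 6]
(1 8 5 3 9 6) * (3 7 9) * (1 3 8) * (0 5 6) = (0 5 7 9)(3 8 6) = [5, 1, 2, 8, 4, 7, 3, 9, 6, 0]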